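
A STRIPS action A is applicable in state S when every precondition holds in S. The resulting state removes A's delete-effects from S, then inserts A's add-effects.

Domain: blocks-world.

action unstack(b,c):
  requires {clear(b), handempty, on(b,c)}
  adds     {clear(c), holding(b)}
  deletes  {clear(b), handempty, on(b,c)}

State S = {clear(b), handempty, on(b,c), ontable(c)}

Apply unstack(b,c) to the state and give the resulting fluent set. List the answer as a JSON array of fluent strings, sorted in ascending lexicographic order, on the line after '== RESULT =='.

Progress:
  pre ⊆ S: {clear(b), handempty, on(b,c)} ⊆ S  — applicable
  S \ del = {ontable(c)}
  ∪ add   = {clear(c), holding(b), ontable(c)}

== RESULT ==
["clear(c)", "holding(b)", "ontable(c)"]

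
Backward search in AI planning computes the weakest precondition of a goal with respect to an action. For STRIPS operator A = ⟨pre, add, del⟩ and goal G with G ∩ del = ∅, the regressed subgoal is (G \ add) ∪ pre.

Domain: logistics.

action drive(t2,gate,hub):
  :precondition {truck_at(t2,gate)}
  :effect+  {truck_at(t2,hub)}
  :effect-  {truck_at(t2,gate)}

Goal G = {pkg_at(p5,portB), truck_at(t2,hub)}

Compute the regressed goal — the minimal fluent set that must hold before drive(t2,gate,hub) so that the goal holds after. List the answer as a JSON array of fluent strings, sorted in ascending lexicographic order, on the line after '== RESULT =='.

Compute (G \ add) ∪ pre:
  G ∩ del = {}  (empty — regression defined)
  G \ add = {pkg_at(p5,portB), truck_at(t2,hub)} \ {truck_at(t2,hub)} = {pkg_at(p5,portB)}
  ∪ pre   = {pkg_at(p5,portB)} ∪ {truck_at(t2,gate)}
          = {pkg_at(p5,portB), truck_at(t2,gate)}

== RESULT ==
["pkg_at(p5,portB)", "truck_at(t2,gate)"]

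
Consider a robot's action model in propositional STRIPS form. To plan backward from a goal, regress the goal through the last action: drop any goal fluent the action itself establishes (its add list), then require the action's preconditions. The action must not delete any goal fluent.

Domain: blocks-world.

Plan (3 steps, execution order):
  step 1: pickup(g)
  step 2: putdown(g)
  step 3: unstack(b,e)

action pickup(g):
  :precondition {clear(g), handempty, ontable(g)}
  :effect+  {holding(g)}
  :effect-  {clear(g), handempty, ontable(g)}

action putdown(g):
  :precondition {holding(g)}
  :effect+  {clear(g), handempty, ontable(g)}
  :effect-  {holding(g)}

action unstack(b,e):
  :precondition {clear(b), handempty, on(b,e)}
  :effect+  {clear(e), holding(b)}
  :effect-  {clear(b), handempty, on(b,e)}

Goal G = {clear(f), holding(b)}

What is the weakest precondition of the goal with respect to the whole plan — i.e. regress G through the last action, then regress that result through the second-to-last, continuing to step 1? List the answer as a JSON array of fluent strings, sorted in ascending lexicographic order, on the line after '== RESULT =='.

Regress step by step:
  through step 3 (unstack(b,e)): drop {holding(b)}, keep {clear(f)}, require {clear(b), handempty, on(b,e)}
    → {clear(b), clear(f), handempty, on(b,e)}
  through step 2 (putdown(g)): drop {handempty}, keep {clear(b), clear(f), on(b,e)}, require {holding(g)}
    → {clear(b), clear(f), holding(g), on(b,e)}
  through step 1 (pickup(g)): drop {holding(g)}, keep {clear(b), clear(f), on(b,e)}, require {clear(g), handempty, ontable(g)}
    → {clear(b), clear(f), clear(g), handempty, on(b,e), ontable(g)}

== RESULT ==
["clear(b)", "clear(f)", "clear(g)", "handempty", "on(b,e)", "ontable(g)"]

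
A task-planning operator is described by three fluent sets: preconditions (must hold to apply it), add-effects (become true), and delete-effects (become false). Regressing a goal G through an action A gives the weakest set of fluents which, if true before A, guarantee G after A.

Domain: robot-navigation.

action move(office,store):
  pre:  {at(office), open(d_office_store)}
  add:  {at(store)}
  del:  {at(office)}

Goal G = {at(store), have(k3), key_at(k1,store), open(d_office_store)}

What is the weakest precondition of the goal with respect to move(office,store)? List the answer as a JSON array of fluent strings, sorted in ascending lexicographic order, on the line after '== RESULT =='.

Regress:
  G ∩ del = {}  (empty — regression defined)
  G \ add = {at(store), have(k3), key_at(k1,store), open(d_office_store)} \ {at(store)} = {have(k3), key_at(k1,store), open(d_office_store)}
  ∪ pre   = {have(k3), key_at(k1,store), open(d_office_store)} ∪ {at(office), open(d_office_store)}
          = {at(office), have(k3), key_at(k1,store), open(d_office_store)}

== RESULT ==
["at(office)", "have(k3)", "key_at(k1,store)", "open(d_office_store)"]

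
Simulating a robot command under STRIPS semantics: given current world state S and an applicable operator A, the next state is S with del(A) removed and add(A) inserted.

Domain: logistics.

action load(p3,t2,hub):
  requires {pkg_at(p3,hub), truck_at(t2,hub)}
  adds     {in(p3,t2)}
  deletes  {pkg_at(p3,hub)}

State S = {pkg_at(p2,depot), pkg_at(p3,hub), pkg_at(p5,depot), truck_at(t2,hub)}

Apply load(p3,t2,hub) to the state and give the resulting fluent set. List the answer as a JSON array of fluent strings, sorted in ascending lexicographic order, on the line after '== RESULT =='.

Progress:
  pre ⊆ S: {pkg_at(p3,hub), truck_at(t2,hub)} ⊆ S  — applicable
  S \ del = {pkg_at(p2,depot), pkg_at(p5,depot), truck_at(t2,hub)}
  ∪ add   = {in(p3,t2), pkg_at(p2,depot), pkg_at(p5,depot), truck_at(t2,hub)}

== RESULT ==
["in(p3,t2)", "pkg_at(p2,depot)", "pkg_at(p5,depot)", "truck_at(t2,hub)"]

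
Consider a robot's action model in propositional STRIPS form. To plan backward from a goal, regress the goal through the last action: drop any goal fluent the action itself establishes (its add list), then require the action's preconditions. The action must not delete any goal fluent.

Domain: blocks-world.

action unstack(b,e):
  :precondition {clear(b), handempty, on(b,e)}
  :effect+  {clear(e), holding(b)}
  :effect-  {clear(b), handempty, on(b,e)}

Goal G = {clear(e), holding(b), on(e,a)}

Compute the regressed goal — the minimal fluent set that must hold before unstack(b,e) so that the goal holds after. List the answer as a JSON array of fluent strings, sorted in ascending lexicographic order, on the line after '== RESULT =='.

Compute (G \ add) ∪ pre:
  G ∩ del = {}  (empty — regression defined)
  G \ add = {clear(e), holding(b), on(e,a)} \ {clear(e), holding(b)} = {on(e,a)}
  ∪ pre   = {on(e,a)} ∪ {clear(b), handempty, on(b,e)}
          = {clear(b), handempty, on(b,e), on(e,a)}

== RESULT ==
["clear(b)", "handempty", "on(b,e)", "on(e,a)"]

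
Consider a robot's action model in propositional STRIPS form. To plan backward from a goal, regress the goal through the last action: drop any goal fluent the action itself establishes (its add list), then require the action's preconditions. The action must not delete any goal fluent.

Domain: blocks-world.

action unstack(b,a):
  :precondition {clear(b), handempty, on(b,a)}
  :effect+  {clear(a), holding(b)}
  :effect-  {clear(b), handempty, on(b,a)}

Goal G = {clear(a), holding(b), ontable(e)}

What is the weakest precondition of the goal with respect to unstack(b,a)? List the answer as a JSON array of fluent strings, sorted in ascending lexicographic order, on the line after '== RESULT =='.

Regress:
  G ∩ del = {}  (empty — regression defined)
  G \ add = {clear(a), holding(b), ontable(e)} \ {clear(a), holding(b)} = {ontable(e)}
  ∪ pre   = {ontable(e)} ∪ {clear(b), handempty, on(b,a)}
          = {clear(b), handempty, on(b,a), ontable(e)}

== RESULT ==
["clear(b)", "handempty", "on(b,a)", "ontable(e)"]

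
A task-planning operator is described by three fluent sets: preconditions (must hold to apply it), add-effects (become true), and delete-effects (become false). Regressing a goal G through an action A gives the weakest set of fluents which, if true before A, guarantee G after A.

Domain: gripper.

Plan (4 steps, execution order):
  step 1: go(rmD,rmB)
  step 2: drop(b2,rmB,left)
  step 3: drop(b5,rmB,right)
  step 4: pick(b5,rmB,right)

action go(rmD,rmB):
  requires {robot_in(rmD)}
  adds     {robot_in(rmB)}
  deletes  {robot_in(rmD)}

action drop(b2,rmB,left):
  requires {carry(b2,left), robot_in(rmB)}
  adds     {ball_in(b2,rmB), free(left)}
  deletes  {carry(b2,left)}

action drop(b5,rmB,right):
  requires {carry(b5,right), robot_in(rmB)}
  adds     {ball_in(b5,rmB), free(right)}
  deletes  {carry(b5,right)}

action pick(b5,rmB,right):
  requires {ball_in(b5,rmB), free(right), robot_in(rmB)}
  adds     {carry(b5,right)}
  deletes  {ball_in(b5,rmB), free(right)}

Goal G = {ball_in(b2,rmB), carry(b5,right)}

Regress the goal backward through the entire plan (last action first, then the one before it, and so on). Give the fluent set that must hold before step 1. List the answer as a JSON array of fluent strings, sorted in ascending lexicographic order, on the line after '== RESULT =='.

Regress step by step:
  through step 4 (pick(b5,rmB,right)): drop {carry(b5,right)}, keep {ball_in(b2,rmB)}, require {ball_in(b5,rmB), free(right), robot_in(rmB)}
    → {ball_in(b2,rmB), ball_in(b5,rmB), free(right), robot_in(rmB)}
  through step 3 (drop(b5,rmB,right)): drop {ball_in(b5,rmB), free(right)}, keep {ball_in(b2,rmB), robot_in(rmB)}, require {carry(b5,right), robot_in(rmB)}
    → {ball_in(b2,rmB), carry(b5,right), robot_in(rmB)}
  through step 2 (drop(b2,rmB,left)): drop {ball_in(b2,rmB)}, keep {carry(b5,right), robot_in(rmB)}, require {carry(b2,left), robot_in(rmB)}
    → {carry(b2,left), carry(b5,right), robot_in(rmB)}
  through step 1 (go(rmD,rmB)): drop {robot_in(rmB)}, keep {carry(b2,left), carry(b5,right)}, require {robot_in(rmD)}
    → {carry(b2,left), carry(b5,right), robot_in(rmD)}

== RESULT ==
["carry(b2,left)", "carry(b5,right)", "robot_in(rmD)"]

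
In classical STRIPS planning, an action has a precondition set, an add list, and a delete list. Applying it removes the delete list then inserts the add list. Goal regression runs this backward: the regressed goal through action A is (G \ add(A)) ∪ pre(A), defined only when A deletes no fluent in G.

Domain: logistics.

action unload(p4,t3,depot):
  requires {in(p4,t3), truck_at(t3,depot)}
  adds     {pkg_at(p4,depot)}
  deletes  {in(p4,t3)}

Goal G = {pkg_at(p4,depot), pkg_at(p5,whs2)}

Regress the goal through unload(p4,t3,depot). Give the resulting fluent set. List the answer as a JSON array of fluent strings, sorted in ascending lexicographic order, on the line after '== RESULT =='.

Compute (G \ add) ∪ pre:
  G ∩ del = {}  (empty — regression defined)
  G \ add = {pkg_at(p4,depot), pkg_at(p5,whs2)} \ {pkg_at(p4,depot)} = {pkg_at(p5,whs2)}
  ∪ pre   = {pkg_at(p5,whs2)} ∪ {in(p4,t3), truck_at(t3,depot)}
          = {in(p4,t3), pkg_at(p5,whs2), truck_at(t3,depot)}

== RESULT ==
["in(p4,t3)", "pkg_at(p5,whs2)", "truck_at(t3,depot)"]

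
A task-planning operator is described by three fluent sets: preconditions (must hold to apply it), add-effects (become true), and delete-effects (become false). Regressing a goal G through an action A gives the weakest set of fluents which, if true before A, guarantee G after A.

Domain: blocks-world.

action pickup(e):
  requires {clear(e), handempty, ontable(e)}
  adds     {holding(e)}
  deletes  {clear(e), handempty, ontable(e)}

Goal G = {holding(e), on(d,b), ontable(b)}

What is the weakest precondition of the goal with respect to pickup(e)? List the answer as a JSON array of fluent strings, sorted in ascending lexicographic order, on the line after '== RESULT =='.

Regress:
  G ∩ del = {}  (empty — regression defined)
  G \ add = {holding(e), on(d,b), ontable(b)} \ {holding(e)} = {on(d,b), ontable(b)}
  ∪ pre   = {on(d,b), ontable(b)} ∪ {clear(e), handempty, ontable(e)}
          = {clear(e), handempty, on(d,b), ontable(b), ontable(e)}

== RESULT ==
["clear(e)", "handempty", "on(d,b)", "ontable(b)", "ontable(e)"]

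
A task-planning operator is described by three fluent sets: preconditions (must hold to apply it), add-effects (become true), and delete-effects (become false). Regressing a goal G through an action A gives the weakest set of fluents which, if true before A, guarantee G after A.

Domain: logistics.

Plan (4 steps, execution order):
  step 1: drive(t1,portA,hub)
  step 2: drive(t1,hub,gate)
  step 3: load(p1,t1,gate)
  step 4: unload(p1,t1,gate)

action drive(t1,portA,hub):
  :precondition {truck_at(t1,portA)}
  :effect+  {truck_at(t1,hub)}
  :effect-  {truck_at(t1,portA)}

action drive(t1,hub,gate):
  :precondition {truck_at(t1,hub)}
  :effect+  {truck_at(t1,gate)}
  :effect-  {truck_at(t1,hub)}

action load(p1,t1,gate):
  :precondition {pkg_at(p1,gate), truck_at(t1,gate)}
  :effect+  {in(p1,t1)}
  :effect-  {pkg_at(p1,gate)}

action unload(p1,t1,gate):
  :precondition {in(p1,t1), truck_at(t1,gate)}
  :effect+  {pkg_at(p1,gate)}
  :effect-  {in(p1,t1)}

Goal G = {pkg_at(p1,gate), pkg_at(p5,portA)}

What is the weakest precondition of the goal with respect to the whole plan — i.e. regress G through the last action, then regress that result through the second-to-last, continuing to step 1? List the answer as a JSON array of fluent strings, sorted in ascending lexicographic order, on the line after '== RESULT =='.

Regress step by step:
  through step 4 (unload(p1,t1,gate)): drop {pkg_at(p1,gate)}, keep {pkg_at(p5,portA)}, require {in(p1,t1), truck_at(t1,gate)}
    → {in(p1,t1), pkg_at(p5,portA), truck_at(t1,gate)}
  through step 3 (load(p1,t1,gate)): drop {in(p1,t1)}, keep {pkg_at(p5,portA), truck_at(t1,gate)}, require {pkg_at(p1,gate), truck_at(t1,gate)}
    → {pkg_at(p1,gate), pkg_at(p5,portA), truck_at(t1,gate)}
  through step 2 (drive(t1,hub,gate)): drop {truck_at(t1,gate)}, keep {pkg_at(p1,gate), pkg_at(p5,portA)}, require {truck_at(t1,hub)}
    → {pkg_at(p1,gate), pkg_at(p5,portA), truck_at(t1,hub)}
  through step 1 (drive(t1,portA,hub)): drop {truck_at(t1,hub)}, keep {pkg_at(p1,gate), pkg_at(p5,portA)}, require {truck_at(t1,portA)}
    → {pkg_at(p1,gate), pkg_at(p5,portA), truck_at(t1,portA)}

== RESULT ==
["pkg_at(p1,gate)", "pkg_at(p5,portA)", "truck_at(t1,portA)"]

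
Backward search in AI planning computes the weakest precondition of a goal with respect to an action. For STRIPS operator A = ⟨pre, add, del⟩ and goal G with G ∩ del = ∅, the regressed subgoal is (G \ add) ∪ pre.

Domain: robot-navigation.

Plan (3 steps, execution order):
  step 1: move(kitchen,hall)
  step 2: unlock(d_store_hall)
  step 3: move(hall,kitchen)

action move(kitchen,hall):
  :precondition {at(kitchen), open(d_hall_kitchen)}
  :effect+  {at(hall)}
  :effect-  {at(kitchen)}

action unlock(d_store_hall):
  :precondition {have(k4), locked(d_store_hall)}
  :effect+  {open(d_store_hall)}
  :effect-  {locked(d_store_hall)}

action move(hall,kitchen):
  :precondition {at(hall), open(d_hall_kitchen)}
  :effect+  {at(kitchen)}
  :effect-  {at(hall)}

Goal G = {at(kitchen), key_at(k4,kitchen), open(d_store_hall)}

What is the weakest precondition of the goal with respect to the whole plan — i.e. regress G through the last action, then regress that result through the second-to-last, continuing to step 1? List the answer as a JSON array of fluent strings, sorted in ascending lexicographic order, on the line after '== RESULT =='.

Work backward from the goal:
  through step 3 (move(hall,kitchen)): drop {at(kitchen)}, keep {key_at(k4,kitchen), open(d_store_hall)}, require {at(hall), open(d_hall_kitchen)}
    → {at(hall), key_at(k4,kitchen), open(d_hall_kitchen), open(d_store_hall)}
  through step 2 (unlock(d_store_hall)): drop {open(d_store_hall)}, keep {at(hall), key_at(k4,kitchen), open(d_hall_kitchen)}, require {have(k4), locked(d_store_hall)}
    → {at(hall), have(k4), key_at(k4,kitchen), locked(d_store_hall), open(d_hall_kitchen)}
  through step 1 (move(kitchen,hall)): drop {at(hall)}, keep {have(k4), key_at(k4,kitchen), locked(d_store_hall), open(d_hall_kitchen)}, require {at(kitchen), open(d_hall_kitchen)}
    → {at(kitchen), have(k4), key_at(k4,kitchen), locked(d_store_hall), open(d_hall_kitchen)}

== RESULT ==
["at(kitchen)", "have(k4)", "key_at(k4,kitchen)", "locked(d_store_hall)", "open(d_hall_kitchen)"]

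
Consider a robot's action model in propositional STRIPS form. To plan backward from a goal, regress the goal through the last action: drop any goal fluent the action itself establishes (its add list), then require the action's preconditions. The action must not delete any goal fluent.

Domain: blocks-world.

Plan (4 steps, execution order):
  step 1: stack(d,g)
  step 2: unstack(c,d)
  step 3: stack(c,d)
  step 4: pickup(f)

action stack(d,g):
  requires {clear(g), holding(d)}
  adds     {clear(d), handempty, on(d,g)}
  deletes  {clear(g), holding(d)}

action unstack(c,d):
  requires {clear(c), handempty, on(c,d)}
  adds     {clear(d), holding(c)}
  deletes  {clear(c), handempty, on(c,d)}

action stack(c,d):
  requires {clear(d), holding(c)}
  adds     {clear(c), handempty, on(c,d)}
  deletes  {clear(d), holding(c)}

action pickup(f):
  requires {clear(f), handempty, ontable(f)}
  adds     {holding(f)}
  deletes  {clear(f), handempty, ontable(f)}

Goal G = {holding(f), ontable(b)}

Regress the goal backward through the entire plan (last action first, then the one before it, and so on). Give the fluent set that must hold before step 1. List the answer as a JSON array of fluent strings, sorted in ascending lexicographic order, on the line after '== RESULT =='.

Regress step by step:
  through step 4 (pickup(f)): drop {holding(f)}, keep {ontable(b)}, require {clear(f), handempty, ontable(f)}
    → {clear(f), handempty, ontable(b), ontable(f)}
  through step 3 (stack(c,d)): drop {handempty}, keep {clear(f), ontable(b), ontable(f)}, require {clear(d), holding(c)}
    → {clear(d), clear(f), holding(c), ontable(b), ontable(f)}
  through step 2 (unstack(c,d)): drop {clear(d), holding(c)}, keep {clear(f), ontable(b), ontable(f)}, require {clear(c), handempty, on(c,d)}
    → {clear(c), clear(f), handempty, on(c,d), ontable(b), ontable(f)}
  through step 1 (stack(d,g)): drop {handempty}, keep {clear(c), clear(f), on(c,d), ontable(b), ontable(f)}, require {clear(g), holding(d)}
    → {clear(c), clear(f), clear(g), holding(d), on(c,d), ontable(b), ontable(f)}

== RESULT ==
["clear(c)", "clear(f)", "clear(g)", "holding(d)", "on(c,d)", "ontable(b)", "ontable(f)"]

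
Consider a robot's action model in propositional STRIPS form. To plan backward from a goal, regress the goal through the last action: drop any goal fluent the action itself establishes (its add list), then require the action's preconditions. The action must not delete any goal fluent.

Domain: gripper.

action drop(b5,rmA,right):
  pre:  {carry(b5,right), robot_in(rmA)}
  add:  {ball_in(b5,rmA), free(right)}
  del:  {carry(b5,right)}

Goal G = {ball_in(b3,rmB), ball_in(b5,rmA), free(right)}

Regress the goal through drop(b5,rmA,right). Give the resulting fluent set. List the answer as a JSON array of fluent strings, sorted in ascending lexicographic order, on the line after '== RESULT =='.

Regress:
  G ∩ del = {}  (empty — regression defined)
  G \ add = {ball_in(b3,rmB), ball_in(b5,rmA), free(right)} \ {ball_in(b5,rmA), free(right)} = {ball_in(b3,rmB)}
  ∪ pre   = {ball_in(b3,rmB)} ∪ {carry(b5,right), robot_in(rmA)}
          = {ball_in(b3,rmB), carry(b5,right), robot_in(rmA)}

== RESULT ==
["ball_in(b3,rmB)", "carry(b5,right)", "robot_in(rmA)"]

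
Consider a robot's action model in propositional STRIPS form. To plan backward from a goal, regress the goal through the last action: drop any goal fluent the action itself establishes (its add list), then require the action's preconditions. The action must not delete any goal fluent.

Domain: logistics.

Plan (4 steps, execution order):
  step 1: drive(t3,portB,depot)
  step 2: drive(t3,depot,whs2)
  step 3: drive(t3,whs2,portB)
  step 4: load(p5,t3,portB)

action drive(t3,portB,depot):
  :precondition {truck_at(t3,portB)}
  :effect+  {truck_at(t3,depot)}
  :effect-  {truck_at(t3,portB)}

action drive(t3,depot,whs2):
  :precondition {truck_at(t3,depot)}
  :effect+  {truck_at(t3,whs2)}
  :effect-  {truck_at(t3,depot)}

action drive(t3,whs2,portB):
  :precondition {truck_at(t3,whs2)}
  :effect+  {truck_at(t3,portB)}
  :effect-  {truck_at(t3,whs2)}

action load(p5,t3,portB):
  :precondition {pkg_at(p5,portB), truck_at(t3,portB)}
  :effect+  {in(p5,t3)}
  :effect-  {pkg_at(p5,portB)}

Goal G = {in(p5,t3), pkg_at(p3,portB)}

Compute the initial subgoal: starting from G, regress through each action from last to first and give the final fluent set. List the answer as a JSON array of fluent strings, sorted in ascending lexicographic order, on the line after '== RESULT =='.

Work backward from the goal:
  through step 4 (load(p5,t3,portB)): drop {in(p5,t3)}, keep {pkg_at(p3,portB)}, require {pkg_at(p5,portB), truck_at(t3,portB)}
    → {pkg_at(p3,portB), pkg_at(p5,portB), truck_at(t3,portB)}
  through step 3 (drive(t3,whs2,portB)): drop {truck_at(t3,portB)}, keep {pkg_at(p3,portB), pkg_at(p5,portB)}, require {truck_at(t3,whs2)}
    → {pkg_at(p3,portB), pkg_at(p5,portB), truck_at(t3,whs2)}
  through step 2 (drive(t3,depot,whs2)): drop {truck_at(t3,whs2)}, keep {pkg_at(p3,portB), pkg_at(p5,portB)}, require {truck_at(t3,depot)}
    → {pkg_at(p3,portB), pkg_at(p5,portB), truck_at(t3,depot)}
  through step 1 (drive(t3,portB,depot)): drop {truck_at(t3,depot)}, keep {pkg_at(p3,portB), pkg_at(p5,portB)}, require {truck_at(t3,portB)}
    → {pkg_at(p3,portB), pkg_at(p5,portB), truck_at(t3,portB)}

== RESULT ==
["pkg_at(p3,portB)", "pkg_at(p5,portB)", "truck_at(t3,portB)"]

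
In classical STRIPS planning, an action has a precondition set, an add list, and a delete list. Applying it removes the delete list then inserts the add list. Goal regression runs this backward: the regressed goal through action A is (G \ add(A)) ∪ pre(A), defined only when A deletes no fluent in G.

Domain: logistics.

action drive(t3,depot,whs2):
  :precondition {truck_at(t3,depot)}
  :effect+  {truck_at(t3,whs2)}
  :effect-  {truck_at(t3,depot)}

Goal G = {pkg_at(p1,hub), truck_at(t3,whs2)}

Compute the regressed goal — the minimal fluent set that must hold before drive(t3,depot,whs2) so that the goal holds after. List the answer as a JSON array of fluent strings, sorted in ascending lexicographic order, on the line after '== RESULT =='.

Regress:
  G ∩ del = {}  (empty — regression defined)
  G \ add = {pkg_at(p1,hub), truck_at(t3,whs2)} \ {truck_at(t3,whs2)} = {pkg_at(p1,hub)}
  ∪ pre   = {pkg_at(p1,hub)} ∪ {truck_at(t3,depot)}
          = {pkg_at(p1,hub), truck_at(t3,depot)}

== RESULT ==
["pkg_at(p1,hub)", "truck_at(t3,depot)"]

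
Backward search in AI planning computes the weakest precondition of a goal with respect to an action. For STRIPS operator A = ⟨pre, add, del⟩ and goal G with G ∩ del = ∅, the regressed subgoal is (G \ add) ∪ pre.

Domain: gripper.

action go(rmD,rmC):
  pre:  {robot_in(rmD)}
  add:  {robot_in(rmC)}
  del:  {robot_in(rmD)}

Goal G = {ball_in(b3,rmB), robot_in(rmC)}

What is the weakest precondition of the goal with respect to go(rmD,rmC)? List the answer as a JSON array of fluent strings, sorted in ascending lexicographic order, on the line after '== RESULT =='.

Compute (G \ add) ∪ pre:
  G ∩ del = {}  (empty — regression defined)
  G \ add = {ball_in(b3,rmB), robot_in(rmC)} \ {robot_in(rmC)} = {ball_in(b3,rmB)}
  ∪ pre   = {ball_in(b3,rmB)} ∪ {robot_in(rmD)}
          = {ball_in(b3,rmB), robot_in(rmD)}

== RESULT ==
["ball_in(b3,rmB)", "robot_in(rmD)"]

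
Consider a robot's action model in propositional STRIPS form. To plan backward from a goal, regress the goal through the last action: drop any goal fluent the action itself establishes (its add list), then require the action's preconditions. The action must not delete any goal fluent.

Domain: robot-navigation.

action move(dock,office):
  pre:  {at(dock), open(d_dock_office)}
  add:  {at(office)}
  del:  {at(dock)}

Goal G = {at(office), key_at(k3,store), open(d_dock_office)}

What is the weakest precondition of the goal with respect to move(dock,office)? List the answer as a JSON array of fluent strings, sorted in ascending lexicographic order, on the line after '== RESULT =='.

Compute (G \ add) ∪ pre:
  G ∩ del = {}  (empty — regression defined)
  G \ add = {at(office), key_at(k3,store), open(d_dock_office)} \ {at(office)} = {key_at(k3,store), open(d_dock_office)}
  ∪ pre   = {key_at(k3,store), open(d_dock_office)} ∪ {at(dock), open(d_dock_office)}
          = {at(dock), key_at(k3,store), open(d_dock_office)}

== RESULT ==
["at(dock)", "key_at(k3,store)", "open(d_dock_office)"]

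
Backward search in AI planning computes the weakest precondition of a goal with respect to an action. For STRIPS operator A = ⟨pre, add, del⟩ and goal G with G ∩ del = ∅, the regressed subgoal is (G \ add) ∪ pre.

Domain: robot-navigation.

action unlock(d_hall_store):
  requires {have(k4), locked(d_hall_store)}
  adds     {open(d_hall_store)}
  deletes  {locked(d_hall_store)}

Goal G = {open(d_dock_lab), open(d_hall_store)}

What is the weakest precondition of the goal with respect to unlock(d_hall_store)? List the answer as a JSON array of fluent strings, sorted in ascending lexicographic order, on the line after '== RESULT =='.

Compute (G \ add) ∪ pre:
  G ∩ del = {}  (empty — regression defined)
  G \ add = {open(d_dock_lab), open(d_hall_store)} \ {open(d_hall_store)} = {open(d_dock_lab)}
  ∪ pre   = {open(d_dock_lab)} ∪ {have(k4), locked(d_hall_store)}
          = {have(k4), locked(d_hall_store), open(d_dock_lab)}

== RESULT ==
["have(k4)", "locked(d_hall_store)", "open(d_dock_lab)"]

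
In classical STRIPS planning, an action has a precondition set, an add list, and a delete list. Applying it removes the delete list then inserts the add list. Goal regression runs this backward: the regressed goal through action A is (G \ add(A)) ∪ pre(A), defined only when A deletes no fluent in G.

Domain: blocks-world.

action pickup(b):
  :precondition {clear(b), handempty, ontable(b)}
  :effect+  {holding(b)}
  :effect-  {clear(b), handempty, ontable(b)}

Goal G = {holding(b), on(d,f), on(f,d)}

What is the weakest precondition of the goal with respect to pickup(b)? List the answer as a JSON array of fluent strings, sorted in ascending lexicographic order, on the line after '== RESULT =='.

Compute (G \ add) ∪ pre:
  G ∩ del = {}  (empty — regression defined)
  G \ add = {holding(b), on(d,f), on(f,d)} \ {holding(b)} = {on(d,f), on(f,d)}
  ∪ pre   = {on(d,f), on(f,d)} ∪ {clear(b), handempty, ontable(b)}
          = {clear(b), handempty, on(d,f), on(f,d), ontable(b)}

== RESULT ==
["clear(b)", "handempty", "on(d,f)", "on(f,d)", "ontable(b)"]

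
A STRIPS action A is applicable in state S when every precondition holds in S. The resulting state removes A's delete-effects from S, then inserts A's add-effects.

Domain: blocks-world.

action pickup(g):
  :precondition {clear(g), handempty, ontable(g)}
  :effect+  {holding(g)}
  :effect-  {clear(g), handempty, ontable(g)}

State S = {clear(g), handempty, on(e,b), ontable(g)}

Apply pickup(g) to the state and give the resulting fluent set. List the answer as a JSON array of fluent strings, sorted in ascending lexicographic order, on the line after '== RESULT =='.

Compute (S \ del) ∪ add:
  pre ⊆ S: {clear(g), handempty, ontable(g)} ⊆ S  — applicable
  S \ del = {on(e,b)}
  ∪ add   = {holding(g), on(e,b)}

== RESULT ==
["holding(g)", "on(e,b)"]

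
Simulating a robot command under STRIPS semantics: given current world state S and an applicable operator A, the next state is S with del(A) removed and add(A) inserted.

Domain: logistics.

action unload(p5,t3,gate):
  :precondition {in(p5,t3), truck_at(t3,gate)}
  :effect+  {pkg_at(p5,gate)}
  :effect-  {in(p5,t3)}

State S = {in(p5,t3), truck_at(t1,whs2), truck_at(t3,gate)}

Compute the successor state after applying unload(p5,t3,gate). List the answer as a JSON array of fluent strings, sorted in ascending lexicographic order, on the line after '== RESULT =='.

Progress:
  pre ⊆ S: {in(p5,t3), truck_at(t3,gate)} ⊆ S  — applicable
  S \ del = {truck_at(t1,whs2), truck_at(t3,gate)}
  ∪ add   = {pkg_at(p5,gate), truck_at(t1,whs2), truck_at(t3,gate)}

== RESULT ==
["pkg_at(p5,gate)", "truck_at(t1,whs2)", "truck_at(t3,gate)"]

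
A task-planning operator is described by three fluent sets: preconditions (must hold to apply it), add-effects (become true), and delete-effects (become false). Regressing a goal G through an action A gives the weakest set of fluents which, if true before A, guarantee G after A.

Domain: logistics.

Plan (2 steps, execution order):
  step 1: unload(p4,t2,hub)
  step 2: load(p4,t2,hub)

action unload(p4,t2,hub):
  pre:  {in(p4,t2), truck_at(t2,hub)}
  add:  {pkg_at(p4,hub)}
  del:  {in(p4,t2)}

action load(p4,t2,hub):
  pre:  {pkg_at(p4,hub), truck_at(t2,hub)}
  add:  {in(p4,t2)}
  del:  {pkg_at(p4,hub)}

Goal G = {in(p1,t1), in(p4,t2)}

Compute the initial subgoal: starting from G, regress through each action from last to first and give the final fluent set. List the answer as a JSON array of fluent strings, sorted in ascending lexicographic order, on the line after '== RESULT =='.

Regress step by step:
  through step 2 (load(p4,t2,hub)): drop {in(p4,t2)}, keep {in(p1,t1)}, require {pkg_at(p4,hub), truck_at(t2,hub)}
    → {in(p1,t1), pkg_at(p4,hub), truck_at(t2,hub)}
  through step 1 (unload(p4,t2,hub)): drop {pkg_at(p4,hub)}, keep {in(p1,t1), truck_at(t2,hub)}, require {in(p4,t2), truck_at(t2,hub)}
    → {in(p1,t1), in(p4,t2), truck_at(t2,hub)}

== RESULT ==
["in(p1,t1)", "in(p4,t2)", "truck_at(t2,hub)"]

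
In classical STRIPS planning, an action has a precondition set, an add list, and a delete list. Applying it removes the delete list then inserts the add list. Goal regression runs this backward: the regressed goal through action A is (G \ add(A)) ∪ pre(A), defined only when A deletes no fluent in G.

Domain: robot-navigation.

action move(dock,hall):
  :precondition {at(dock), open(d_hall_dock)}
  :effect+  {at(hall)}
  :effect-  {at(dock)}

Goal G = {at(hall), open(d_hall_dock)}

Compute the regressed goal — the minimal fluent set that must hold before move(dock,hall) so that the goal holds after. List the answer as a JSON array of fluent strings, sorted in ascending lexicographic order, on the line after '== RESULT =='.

Compute (G \ add) ∪ pre:
  G ∩ del = {}  (empty — regression defined)
  G \ add = {at(hall), open(d_hall_dock)} \ {at(hall)} = {open(d_hall_dock)}
  ∪ pre   = {open(d_hall_dock)} ∪ {at(dock), open(d_hall_dock)}
          = {at(dock), open(d_hall_dock)}

== RESULT ==
["at(dock)", "open(d_hall_dock)"]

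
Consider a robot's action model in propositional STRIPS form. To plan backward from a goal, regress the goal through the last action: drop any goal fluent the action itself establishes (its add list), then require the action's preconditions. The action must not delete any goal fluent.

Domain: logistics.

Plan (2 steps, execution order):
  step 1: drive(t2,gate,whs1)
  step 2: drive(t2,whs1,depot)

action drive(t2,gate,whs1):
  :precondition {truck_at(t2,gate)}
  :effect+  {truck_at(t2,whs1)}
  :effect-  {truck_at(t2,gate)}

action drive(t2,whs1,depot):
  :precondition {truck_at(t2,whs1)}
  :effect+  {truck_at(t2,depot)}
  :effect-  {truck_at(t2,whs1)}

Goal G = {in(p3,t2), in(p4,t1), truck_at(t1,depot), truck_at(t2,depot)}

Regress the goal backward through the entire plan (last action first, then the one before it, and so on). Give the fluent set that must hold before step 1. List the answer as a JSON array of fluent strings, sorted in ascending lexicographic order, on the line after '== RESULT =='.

Regress step by step:
  through step 2 (drive(t2,whs1,depot)): drop {truck_at(t2,depot)}, keep {in(p3,t2), in(p4,t1), truck_at(t1,depot)}, require {truck_at(t2,whs1)}
    → {in(p3,t2), in(p4,t1), truck_at(t1,depot), truck_at(t2,whs1)}
  through step 1 (drive(t2,gate,whs1)): drop {truck_at(t2,whs1)}, keep {in(p3,t2), in(p4,t1), truck_at(t1,depot)}, require {truck_at(t2,gate)}
    → {in(p3,t2), in(p4,t1), truck_at(t1,depot), truck_at(t2,gate)}

== RESULT ==
["in(p3,t2)", "in(p4,t1)", "truck_at(t1,depot)", "truck_at(t2,gate)"]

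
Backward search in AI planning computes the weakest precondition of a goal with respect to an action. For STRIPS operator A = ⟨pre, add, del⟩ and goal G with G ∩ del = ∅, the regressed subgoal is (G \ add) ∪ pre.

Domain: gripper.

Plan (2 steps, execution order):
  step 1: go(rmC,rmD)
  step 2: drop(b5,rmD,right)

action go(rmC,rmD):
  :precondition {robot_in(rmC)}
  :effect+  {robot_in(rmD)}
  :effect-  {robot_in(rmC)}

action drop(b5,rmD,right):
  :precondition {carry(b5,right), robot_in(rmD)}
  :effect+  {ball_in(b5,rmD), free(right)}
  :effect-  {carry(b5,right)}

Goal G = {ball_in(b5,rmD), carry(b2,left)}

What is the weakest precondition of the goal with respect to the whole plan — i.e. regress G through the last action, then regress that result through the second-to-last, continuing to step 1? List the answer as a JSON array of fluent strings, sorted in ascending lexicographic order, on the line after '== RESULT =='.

Regress step by step:
  through step 2 (drop(b5,rmD,right)): drop {ball_in(b5,rmD)}, keep {carry(b2,left)}, require {carry(b5,right), robot_in(rmD)}
    → {carry(b2,left), carry(b5,right), robot_in(rmD)}
  through step 1 (go(rmC,rmD)): drop {robot_in(rmD)}, keep {carry(b2,left), carry(b5,right)}, require {robot_in(rmC)}
    → {carry(b2,left), carry(b5,right), robot_in(rmC)}

== RESULT ==
["carry(b2,left)", "carry(b5,right)", "robot_in(rmC)"]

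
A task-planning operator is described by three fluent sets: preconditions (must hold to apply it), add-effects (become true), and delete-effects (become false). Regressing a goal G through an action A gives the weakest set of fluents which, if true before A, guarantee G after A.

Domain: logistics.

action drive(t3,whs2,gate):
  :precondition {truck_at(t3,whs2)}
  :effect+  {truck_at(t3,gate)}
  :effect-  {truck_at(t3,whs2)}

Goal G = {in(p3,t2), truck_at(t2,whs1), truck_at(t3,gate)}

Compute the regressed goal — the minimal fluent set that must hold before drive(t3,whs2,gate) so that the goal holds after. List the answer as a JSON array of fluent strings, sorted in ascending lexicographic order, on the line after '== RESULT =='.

Compute (G \ add) ∪ pre:
  G ∩ del = {}  (empty — regression defined)
  G \ add = {in(p3,t2), truck_at(t2,whs1), truck_at(t3,gate)} \ {truck_at(t3,gate)} = {in(p3,t2), truck_at(t2,whs1)}
  ∪ pre   = {in(p3,t2), truck_at(t2,whs1)} ∪ {truck_at(t3,whs2)}
          = {in(p3,t2), truck_at(t2,whs1), truck_at(t3,whs2)}

== RESULT ==
["in(p3,t2)", "truck_at(t2,whs1)", "truck_at(t3,whs2)"]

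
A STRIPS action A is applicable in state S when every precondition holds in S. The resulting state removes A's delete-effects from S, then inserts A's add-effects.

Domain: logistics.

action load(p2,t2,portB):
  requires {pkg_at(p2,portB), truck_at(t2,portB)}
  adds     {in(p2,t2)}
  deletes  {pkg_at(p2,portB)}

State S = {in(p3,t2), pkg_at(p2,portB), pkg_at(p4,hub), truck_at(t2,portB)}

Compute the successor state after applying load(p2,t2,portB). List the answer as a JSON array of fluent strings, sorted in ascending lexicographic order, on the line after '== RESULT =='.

Progress:
  pre ⊆ S: {pkg_at(p2,portB), truck_at(t2,portB)} ⊆ S  — applicable
  S \ del = {in(p3,t2), pkg_at(p4,hub), truck_at(t2,portB)}
  ∪ add   = {in(p2,t2), in(p3,t2), pkg_at(p4,hub), truck_at(t2,portB)}

== RESULT ==
["in(p2,t2)", "in(p3,t2)", "pkg_at(p4,hub)", "truck_at(t2,portB)"]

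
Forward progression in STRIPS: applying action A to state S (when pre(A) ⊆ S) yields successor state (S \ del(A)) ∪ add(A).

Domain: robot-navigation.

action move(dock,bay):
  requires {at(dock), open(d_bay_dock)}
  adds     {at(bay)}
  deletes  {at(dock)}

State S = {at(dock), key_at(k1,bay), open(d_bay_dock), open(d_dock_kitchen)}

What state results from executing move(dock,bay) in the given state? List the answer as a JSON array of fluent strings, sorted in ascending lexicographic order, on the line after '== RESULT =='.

Compute (S \ del) ∪ add:
  pre ⊆ S: {at(dock), open(d_bay_dock)} ⊆ S  — applicable
  S \ del = {key_at(k1,bay), open(d_bay_dock), open(d_dock_kitchen)}
  ∪ add   = {at(bay), key_at(k1,bay), open(d_bay_dock), open(d_dock_kitchen)}

== RESULT ==
["at(bay)", "key_at(k1,bay)", "open(d_bay_dock)", "open(d_dock_kitchen)"]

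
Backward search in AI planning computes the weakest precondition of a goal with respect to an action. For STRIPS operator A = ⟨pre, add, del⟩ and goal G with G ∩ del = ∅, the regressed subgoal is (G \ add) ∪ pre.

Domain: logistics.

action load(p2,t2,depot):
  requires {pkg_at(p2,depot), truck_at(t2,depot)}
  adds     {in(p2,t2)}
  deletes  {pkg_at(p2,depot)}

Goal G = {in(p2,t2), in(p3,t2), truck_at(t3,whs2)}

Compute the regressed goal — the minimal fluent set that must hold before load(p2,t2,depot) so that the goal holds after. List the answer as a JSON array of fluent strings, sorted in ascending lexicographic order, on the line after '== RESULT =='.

Regress:
  G ∩ del = {}  (empty — regression defined)
  G \ add = {in(p2,t2), in(p3,t2), truck_at(t3,whs2)} \ {in(p2,t2)} = {in(p3,t2), truck_at(t3,whs2)}
  ∪ pre   = {in(p3,t2), truck_at(t3,whs2)} ∪ {pkg_at(p2,depot), truck_at(t2,depot)}
          = {in(p3,t2), pkg_at(p2,depot), truck_at(t2,depot), truck_at(t3,whs2)}

== RESULT ==
["in(p3,t2)", "pkg_at(p2,depot)", "truck_at(t2,depot)", "truck_at(t3,whs2)"]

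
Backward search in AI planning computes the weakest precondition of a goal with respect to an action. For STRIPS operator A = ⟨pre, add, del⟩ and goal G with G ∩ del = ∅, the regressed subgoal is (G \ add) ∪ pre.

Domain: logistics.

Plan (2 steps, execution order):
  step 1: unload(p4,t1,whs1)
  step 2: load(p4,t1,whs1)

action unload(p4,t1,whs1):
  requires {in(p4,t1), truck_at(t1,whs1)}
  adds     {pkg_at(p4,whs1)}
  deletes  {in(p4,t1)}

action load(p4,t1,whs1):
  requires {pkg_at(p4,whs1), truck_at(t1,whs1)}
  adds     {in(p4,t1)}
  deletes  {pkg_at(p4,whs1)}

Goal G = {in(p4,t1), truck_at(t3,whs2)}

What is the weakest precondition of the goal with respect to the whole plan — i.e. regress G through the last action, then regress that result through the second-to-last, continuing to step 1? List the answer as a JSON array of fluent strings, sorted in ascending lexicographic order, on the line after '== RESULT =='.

Regress step by step:
  through step 2 (load(p4,t1,whs1)): drop {in(p4,t1)}, keep {truck_at(t3,whs2)}, require {pkg_at(p4,whs1), truck_at(t1,whs1)}
    → {pkg_at(p4,whs1), truck_at(t1,whs1), truck_at(t3,whs2)}
  through step 1 (unload(p4,t1,whs1)): drop {pkg_at(p4,whs1)}, keep {truck_at(t1,whs1), truck_at(t3,whs2)}, require {in(p4,t1), truck_at(t1,whs1)}
    → {in(p4,t1), truck_at(t1,whs1), truck_at(t3,whs2)}

== RESULT ==
["in(p4,t1)", "truck_at(t1,whs1)", "truck_at(t3,whs2)"]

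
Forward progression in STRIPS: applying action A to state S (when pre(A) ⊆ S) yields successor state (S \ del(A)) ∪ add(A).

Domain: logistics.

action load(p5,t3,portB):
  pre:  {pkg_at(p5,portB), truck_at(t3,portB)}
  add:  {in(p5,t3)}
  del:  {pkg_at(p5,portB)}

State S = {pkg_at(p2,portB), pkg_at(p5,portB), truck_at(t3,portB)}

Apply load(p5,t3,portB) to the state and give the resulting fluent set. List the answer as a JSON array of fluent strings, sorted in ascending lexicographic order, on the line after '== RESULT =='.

Progress:
  pre ⊆ S: {pkg_at(p5,portB), truck_at(t3,portB)} ⊆ S  — applicable
  S \ del = {pkg_at(p2,portB), truck_at(t3,portB)}
  ∪ add   = {in(p5,t3), pkg_at(p2,portB), truck_at(t3,portB)}

== RESULT ==
["in(p5,t3)", "pkg_at(p2,portB)", "truck_at(t3,portB)"]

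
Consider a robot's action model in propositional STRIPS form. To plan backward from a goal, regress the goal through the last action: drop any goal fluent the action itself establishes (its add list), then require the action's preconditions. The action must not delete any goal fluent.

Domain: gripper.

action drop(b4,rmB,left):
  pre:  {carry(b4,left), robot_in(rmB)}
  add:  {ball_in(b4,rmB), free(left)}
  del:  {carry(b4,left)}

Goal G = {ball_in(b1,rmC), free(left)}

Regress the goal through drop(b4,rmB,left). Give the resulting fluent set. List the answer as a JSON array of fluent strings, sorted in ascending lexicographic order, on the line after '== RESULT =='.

Compute (G \ add) ∪ pre:
  G ∩ del = {}  (empty — regression defined)
  G \ add = {ball_in(b1,rmC), free(left)} \ {ball_in(b4,rmB), free(left)} = {ball_in(b1,rmC)}
  ∪ pre   = {ball_in(b1,rmC)} ∪ {carry(b4,left), robot_in(rmB)}
          = {ball_in(b1,rmC), carry(b4,left), robot_in(rmB)}

== RESULT ==
["ball_in(b1,rmC)", "carry(b4,left)", "robot_in(rmB)"]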